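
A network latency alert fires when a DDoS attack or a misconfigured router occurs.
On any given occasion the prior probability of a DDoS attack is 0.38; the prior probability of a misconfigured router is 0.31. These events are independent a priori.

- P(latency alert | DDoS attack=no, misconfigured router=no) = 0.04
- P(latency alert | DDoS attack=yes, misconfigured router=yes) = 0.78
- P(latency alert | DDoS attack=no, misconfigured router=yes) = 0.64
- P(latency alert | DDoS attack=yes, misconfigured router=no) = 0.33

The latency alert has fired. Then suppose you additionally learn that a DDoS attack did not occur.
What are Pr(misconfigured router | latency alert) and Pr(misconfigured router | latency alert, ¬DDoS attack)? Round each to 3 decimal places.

P(latency alert) = 0.04×0.62×0.69 + 0.64×0.62×0.31 + 0.33×0.38×0.69 + 0.78×0.38×0.31 = 0.017112 + 0.123008 + 0.086526 + 0.091884 = 0.318530
Of this, 0.214892 comes from 0.123008 + 0.091884 (the misconfigured router=true cases).
Hence the posterior is 0.214892/0.318530 ≈ 0.675.

Now also conditioning on DDoS attack≠true:
For the numerator, keep only misconfigured router=true terms: 0.64*0.31 = 0.198400
The normalizing constant is 0.04*0.69 + 0.64*0.31 = 0.226000
P(misconfigured router | latency alert, ¬DDoS attack) = 0.198400/0.226000 ≈ 0.878

Pr(misconfigured router | latency alert) ≈ 0.675; Pr(misconfigured router | latency alert, ¬DDoS attack) ≈ 0.878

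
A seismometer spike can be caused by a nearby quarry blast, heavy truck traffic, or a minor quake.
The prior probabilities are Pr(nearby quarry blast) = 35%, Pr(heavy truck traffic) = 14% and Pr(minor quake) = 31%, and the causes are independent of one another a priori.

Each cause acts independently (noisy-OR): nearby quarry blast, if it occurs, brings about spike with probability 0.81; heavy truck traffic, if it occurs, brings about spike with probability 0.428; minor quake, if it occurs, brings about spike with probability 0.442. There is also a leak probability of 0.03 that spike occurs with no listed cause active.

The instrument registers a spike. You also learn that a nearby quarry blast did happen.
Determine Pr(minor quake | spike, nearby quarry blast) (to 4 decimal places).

Pr(minor quake | spike, nearby quarry blast) ≈ 0.3293

Under noisy-OR, P(spike | causes) = 1 − (1−0.03)·∏(1−qᵢ) over the active causes.
For the numerator, keep only minor quake=true terms: 0.239183 + 0.040847 = 0.280030
The normalizing constant is 0.8157*0.86*0.69 + 0.897161*0.86*0.31 + 0.89458*0.14*0.69 + 0.941176*0.14*0.31 = 0.850482
P(minor quake | spike, nearby quarry blast) = 0.280030/0.850482 ≈ 0.3293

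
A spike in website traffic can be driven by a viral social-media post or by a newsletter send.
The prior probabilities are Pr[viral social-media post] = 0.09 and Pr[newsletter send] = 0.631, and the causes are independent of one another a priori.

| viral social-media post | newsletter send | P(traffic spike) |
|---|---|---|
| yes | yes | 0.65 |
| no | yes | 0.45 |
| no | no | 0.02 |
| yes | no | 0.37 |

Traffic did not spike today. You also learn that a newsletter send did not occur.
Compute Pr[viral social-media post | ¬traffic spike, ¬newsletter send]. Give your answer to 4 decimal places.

Enumerate both values of viral social-media post and weight by the priors:
  P(¬traffic spike | ¬newsletter send) = 0.98×0.91 + 0.63×0.09
        = 0.891800 + 0.056700 = 0.948500
Configurations with viral social-media post contribute 0.056700, so
  P(viral social-media post | ¬traffic spike, ¬newsletter send) = 0.056700 / 0.948500 ≈ 0.0598

Pr[viral social-media post | ¬traffic spike, ¬newsletter send] ≈ 0.0598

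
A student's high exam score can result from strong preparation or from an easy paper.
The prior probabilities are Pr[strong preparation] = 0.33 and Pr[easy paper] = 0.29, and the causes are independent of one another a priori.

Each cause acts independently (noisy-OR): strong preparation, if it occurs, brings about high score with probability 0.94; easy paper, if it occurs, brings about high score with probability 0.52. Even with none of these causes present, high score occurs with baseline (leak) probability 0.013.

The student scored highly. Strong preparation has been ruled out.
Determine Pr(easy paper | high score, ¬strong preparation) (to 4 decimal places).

Under noisy-OR, P(high score | causes) = 1 − (1−0.013)·∏(1−qᵢ) over the active causes.
Sum P(high score|·) weighted by the priors over both values of easy paper:
  P(high score | ¬strong preparation) = 0.013×0.71 + 0.52624×0.29
        = 0.009230 + 0.152610 = 0.161840
The terms with easy paper present sum to 0.152610, so
  P(easy paper | high score, ¬strong preparation) = 0.152610 / 0.161840 ≈ 0.9430

Pr(easy paper | high score, ¬strong preparation) ≈ 0.9430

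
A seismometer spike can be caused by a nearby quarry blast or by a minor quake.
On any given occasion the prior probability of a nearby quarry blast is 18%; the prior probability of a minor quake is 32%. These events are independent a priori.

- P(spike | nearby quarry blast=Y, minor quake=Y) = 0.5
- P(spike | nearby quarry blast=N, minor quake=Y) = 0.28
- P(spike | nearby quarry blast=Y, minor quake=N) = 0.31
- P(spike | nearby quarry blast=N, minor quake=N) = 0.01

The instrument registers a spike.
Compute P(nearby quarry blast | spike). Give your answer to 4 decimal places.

P(nearby quarry blast | spike) ≈ 0.4578

Weight on nearby quarry blast=true, given the evidence: 0.037944 + 0.028800 = 0.066744
Normalizer over all consistent configurations: 0.01×0.82×0.68 + 0.28×0.82×0.32 + 0.31×0.18×0.68 + 0.5×0.18×0.32 = 0.145792
Posterior = 0.066744 / 0.145792 ≈ 0.4578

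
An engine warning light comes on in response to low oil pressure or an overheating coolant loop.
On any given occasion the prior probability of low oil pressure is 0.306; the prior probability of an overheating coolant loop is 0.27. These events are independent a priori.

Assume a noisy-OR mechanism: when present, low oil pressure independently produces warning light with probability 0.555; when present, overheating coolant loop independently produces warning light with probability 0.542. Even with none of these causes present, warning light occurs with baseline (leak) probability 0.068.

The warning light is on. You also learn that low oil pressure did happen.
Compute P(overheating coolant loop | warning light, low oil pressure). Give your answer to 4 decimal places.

Under noisy-OR, P(warning light | causes) = 1 − (1−0.068)·∏(1−qᵢ) over the active causes.
Weight on overheating coolant loop=true, given the evidence: 0.810049*0.27 = 0.218713
Denominator P(warning light | low oil pressure): 0.58526*0.73 + 0.810049*0.27 = 0.645953
P(overheating coolant loop | warning light, low oil pressure) = 0.218713/0.645953 ≈ 0.3386

P(overheating coolant loop | warning light, low oil pressure) ≈ 0.3386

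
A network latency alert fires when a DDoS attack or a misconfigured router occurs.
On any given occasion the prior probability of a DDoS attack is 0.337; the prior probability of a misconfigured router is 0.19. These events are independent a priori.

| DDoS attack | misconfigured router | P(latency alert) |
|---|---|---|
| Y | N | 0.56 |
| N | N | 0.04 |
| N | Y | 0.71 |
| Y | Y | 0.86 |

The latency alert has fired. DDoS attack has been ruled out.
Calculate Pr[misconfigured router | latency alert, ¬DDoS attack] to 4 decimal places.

Pr[misconfigured router | latency alert, ¬DDoS attack] ≈ 0.8063

By total probability over both values of misconfigured router:
  P(latency alert | ¬DDoS attack) = 0.04·0.81 + 0.71·0.19
        = 0.032400 + 0.134900 = 0.167300
Configurations with misconfigured router contribute 0.134900, so
  P(misconfigured router | latency alert, ¬DDoS attack) = 0.134900 / 0.167300 ≈ 0.8063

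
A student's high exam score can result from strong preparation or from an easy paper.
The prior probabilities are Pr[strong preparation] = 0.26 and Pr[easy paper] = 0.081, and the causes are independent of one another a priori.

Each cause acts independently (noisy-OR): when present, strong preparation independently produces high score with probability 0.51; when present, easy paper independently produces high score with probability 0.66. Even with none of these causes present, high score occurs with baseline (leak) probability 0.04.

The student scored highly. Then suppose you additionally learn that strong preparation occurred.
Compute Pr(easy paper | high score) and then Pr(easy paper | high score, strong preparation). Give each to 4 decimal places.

Pr(easy paper | high score) ≈ 0.2741; Pr(easy paper | high score, strong preparation) ≈ 0.1227

Under noisy-OR, P(high score | causes) = 1 − (1−0.04)·∏(1−qᵢ) over the active causes.
P(high score) = 0.04·0.74·0.919 + 0.6736·0.74·0.081 + 0.5296·0.26·0.919 + 0.840064·0.26·0.081 = 0.027202 + 0.040376 + 0.126543 + 0.017692 = 0.211813
The easy paper-present share is 0.040376 + 0.017692 = 0.058068.
So P(easy paper | high score) = 0.058068/0.211813 ≈ 0.2741.

Now condition on the additional information:
P(high score | strong preparation) = 0.5296×0.919 + 0.840064×0.081 = 0.486702 + 0.068045 = 0.554747
Of this, 0.068045 comes from 0.840064×0.081 (the easy paper=true cases).
Hence the posterior is 0.068045/0.554747 ≈ 0.1227.
This is intercausal reasoning (explaining away): once strong preparation accounts for the high score, easy paper becomes less likely.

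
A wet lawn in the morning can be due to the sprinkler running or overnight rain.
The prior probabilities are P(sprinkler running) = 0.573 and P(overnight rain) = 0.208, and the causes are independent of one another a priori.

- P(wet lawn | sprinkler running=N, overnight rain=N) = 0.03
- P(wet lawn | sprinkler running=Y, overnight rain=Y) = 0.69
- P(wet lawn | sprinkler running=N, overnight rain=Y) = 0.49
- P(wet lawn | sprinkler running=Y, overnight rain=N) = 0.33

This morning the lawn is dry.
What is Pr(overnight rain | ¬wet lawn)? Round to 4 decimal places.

Sum P(¬wet lawn|·) weighted by the priors over the 4 (sprinkler running, overnight rain) configurations:
  P(¬wet lawn) = 0.97×0.427×0.792 + 0.51×0.427×0.208 + 0.67×0.573×0.792 + 0.31×0.573×0.208
        = 0.328038 + 0.045296 + 0.304057 + 0.036947 = 0.714338
The terms with overnight rain present sum to 0.082243, so
  P(overnight rain | ¬wet lawn) = 0.082243 / 0.714338 ≈ 0.1151

Pr(overnight rain | ¬wet lawn) ≈ 0.1151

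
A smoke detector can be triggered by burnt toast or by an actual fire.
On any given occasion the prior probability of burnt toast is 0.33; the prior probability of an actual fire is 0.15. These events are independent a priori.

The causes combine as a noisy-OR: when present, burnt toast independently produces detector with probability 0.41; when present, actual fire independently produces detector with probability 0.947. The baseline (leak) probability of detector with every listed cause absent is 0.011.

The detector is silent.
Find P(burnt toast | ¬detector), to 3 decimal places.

P(burnt toast | ¬detector) ≈ 0.225

Under noisy-OR, P(detector | causes) = 1 − (1−0.011)·∏(1−qᵢ) over the active causes.
P(¬detector) = 0.989·0.67·0.85 + 0.052417·0.67·0.15 + 0.58351·0.33·0.85 + 0.030926·0.33·0.15 = 0.563236 + 0.005268 + 0.163675 + 0.001531 = 0.733710
The burnt toast-present share is 0.163675 + 0.001531 = 0.165206.
So P(burnt toast | ¬detector) = 0.165206/0.733710 ≈ 0.225.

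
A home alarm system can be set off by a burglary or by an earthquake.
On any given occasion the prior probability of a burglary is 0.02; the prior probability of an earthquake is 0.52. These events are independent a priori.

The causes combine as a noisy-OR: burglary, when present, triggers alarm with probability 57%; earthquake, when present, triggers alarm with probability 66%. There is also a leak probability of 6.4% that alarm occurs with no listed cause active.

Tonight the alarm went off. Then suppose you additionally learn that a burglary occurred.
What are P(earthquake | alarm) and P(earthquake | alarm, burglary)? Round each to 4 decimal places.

Under noisy-OR, P(alarm | causes) = 1 − (1−0.064)·∏(1−qᵢ) over the active causes.
Numerator (weight on configurations with earthquake): 0.347425 + 0.008977 = 0.356402
Normalizer over all consistent configurations: 0.064·0.98·0.48 + 0.68176·0.98·0.52 + 0.59752·0.02·0.48 + 0.863157·0.02·0.52 = 0.392244
Posterior = 0.356402 / 0.392244 ≈ 0.9086

With the extra evidence:
By total probability over both values of earthquake:
  P(alarm | burglary) = 0.59752*0.48 + 0.863157*0.52
        = 0.286810 + 0.448842 = 0.735652
The terms with earthquake present sum to 0.448842, so
  P(earthquake | alarm, burglary) = 0.448842 / 0.735652 ≈ 0.6101

P(earthquake | alarm) ≈ 0.9086; P(earthquake | alarm, burglary) ≈ 0.6101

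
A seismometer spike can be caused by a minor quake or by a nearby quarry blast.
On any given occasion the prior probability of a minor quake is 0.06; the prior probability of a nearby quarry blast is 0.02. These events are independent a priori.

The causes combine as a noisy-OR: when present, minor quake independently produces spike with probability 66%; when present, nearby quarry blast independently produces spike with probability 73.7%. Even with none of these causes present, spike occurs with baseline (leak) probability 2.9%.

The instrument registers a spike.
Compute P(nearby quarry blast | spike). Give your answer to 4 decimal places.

Under noisy-OR, P(spike | causes) = 1 − (1−0.029)·∏(1−qᵢ) over the active causes.
Numerator (weight on configurations with nearby quarry blast): 0.013999 + 0.001096 = 0.015095
Normalizer over all consistent configurations: 0.029*0.94*0.98 + 0.744627*0.94*0.02 + 0.66986*0.06*0.98 + 0.913173*0.06*0.02 = 0.081198
Posterior = 0.015095 / 0.081198 ≈ 0.1859

P(nearby quarry blast | spike) ≈ 0.1859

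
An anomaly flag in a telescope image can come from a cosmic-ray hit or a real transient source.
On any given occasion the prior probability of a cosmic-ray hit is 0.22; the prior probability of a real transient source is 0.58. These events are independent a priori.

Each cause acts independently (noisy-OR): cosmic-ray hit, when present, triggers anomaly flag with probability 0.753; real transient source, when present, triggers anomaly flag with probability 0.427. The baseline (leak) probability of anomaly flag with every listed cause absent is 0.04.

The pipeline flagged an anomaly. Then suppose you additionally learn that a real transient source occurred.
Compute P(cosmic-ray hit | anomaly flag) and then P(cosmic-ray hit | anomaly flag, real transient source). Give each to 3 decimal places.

P(cosmic-ray hit | anomaly flag) ≈ 0.455; P(cosmic-ray hit | anomaly flag, real transient source) ≈ 0.351

Under noisy-OR, P(anomaly flag | causes) = 1 − (1−0.04)·∏(1−qᵢ) over the active causes.
Weight on cosmic-ray hit=true, given the evidence: 0.070490 + 0.110263 = 0.180753
Normalizer over all consistent configurations: 0.04×0.78×0.42 + 0.44992×0.78×0.58 + 0.76288×0.22×0.42 + 0.86413×0.22×0.58 = 0.397401
P(cosmic-ray hit | anomaly flag) = 0.180753/0.397401 ≈ 0.455

With the extra evidence:
By total probability over both values of cosmic-ray hit:
  P(anomaly flag | real transient source) = 0.44992*0.78 + 0.86413*0.22
        = 0.350938 + 0.190109 = 0.541047
Configurations with cosmic-ray hit contribute 0.190109, so
  P(cosmic-ray hit | anomaly flag, real transient source) = 0.190109 / 0.541047 ≈ 0.351
This is intercausal reasoning (explaining away): once real transient source accounts for the anomaly flag, cosmic-ray hit becomes less likely.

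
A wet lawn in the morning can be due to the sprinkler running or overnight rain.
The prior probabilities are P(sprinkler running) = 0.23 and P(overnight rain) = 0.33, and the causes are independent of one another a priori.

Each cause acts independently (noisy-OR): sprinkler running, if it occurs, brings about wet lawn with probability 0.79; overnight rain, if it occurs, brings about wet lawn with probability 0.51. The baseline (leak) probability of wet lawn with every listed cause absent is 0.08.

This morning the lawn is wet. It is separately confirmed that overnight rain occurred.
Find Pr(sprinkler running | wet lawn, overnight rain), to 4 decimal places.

Pr(sprinkler running | wet lawn, overnight rain) ≈ 0.3299

Under noisy-OR, P(wet lawn | causes) = 1 − (1−0.08)·∏(1−qᵢ) over the active causes.
P(wet lawn | overnight rain) = 0.5492×0.77 + 0.905332×0.23 = 0.422884 + 0.208226 = 0.631110
Restricting to configurations with sprinkler running present: 0.905332×0.23 = 0.208226.
So P(sprinkler running | wet lawn, overnight rain) = 0.208226/0.631110 ≈ 0.3299.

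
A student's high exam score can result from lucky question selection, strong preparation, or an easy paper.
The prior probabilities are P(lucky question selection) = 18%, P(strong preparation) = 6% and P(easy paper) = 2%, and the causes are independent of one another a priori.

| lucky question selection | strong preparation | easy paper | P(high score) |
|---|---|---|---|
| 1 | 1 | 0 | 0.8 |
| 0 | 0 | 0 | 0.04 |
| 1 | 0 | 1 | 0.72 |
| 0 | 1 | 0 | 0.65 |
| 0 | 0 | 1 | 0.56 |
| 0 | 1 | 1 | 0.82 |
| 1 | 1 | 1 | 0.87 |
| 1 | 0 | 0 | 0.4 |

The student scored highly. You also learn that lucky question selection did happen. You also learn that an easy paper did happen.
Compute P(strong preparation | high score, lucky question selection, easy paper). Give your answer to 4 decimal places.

P(strong preparation | high score, lucky question selection, easy paper) ≈ 0.0716

For the numerator, keep only strong preparation=true terms: 0.87*0.06 = 0.052200
The normalizing constant is 0.72*0.94 + 0.87*0.06 = 0.729000
Posterior = 0.052200 / 0.729000 ≈ 0.0716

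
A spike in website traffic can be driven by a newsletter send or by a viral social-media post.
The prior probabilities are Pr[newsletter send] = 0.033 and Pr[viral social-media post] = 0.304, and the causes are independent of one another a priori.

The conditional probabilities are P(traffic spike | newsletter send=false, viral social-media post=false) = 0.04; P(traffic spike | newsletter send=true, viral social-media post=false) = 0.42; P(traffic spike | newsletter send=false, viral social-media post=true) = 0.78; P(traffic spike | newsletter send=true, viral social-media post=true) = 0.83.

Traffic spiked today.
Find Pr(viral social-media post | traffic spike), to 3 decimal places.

P(traffic spike) = 0.04·0.967·0.696 + 0.78·0.967·0.304 + 0.42·0.033·0.696 + 0.83·0.033·0.304 = 0.026921 + 0.229295 + 0.009647 + 0.008327 = 0.274190
Restricting to configurations with viral social-media post present: 0.229295 + 0.008327 = 0.237622.
So P(viral social-media post | traffic spike) = 0.237622/0.274190 ≈ 0.867.

Pr(viral social-media post | traffic spike) ≈ 0.867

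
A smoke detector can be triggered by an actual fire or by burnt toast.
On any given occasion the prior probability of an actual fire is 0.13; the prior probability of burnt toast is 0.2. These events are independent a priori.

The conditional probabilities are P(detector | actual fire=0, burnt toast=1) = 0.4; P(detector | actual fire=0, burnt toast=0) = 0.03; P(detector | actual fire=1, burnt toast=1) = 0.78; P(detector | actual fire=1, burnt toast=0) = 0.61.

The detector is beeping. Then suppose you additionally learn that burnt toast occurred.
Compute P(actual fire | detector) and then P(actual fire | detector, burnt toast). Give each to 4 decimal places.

Sum P(detector|·) weighted by the priors over the 4 (actual fire, burnt toast) configurations:
  P(detector) = 0.03×0.87×0.8 + 0.4×0.87×0.2 + 0.61×0.13×0.8 + 0.78×0.13×0.2
        = 0.020880 + 0.069600 + 0.063440 + 0.020280 = 0.174200
Keeping only the actual fire-present terms gives 0.083720, so
  P(actual fire | detector) = 0.083720 / 0.174200 ≈ 0.4806

Now condition on the additional information:
P(detector | burnt toast) = 0.4×0.87 + 0.78×0.13 = 0.348000 + 0.101400 = 0.449400
Of this, 0.101400 comes from 0.78×0.13 (the actual fire=true cases).
So P(actual fire | detector, burnt toast) = 0.101400/0.449400 ≈ 0.2256.
This is intercausal reasoning (explaining away): once burnt toast accounts for the detector, actual fire becomes less likely.

P(actual fire | detector) ≈ 0.4806; P(actual fire | detector, burnt toast) ≈ 0.2256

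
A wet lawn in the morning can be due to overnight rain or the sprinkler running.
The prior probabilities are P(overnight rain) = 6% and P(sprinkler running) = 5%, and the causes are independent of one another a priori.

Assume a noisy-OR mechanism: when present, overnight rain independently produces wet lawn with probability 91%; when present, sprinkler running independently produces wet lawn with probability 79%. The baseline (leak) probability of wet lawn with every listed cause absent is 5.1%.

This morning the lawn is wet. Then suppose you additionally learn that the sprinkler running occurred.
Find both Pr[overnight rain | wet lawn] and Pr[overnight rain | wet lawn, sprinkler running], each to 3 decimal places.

Under noisy-OR, P(wet lawn | causes) = 1 − (1−0.051)·∏(1−qᵢ) over the active causes.
P(wet lawn) = 0.051·0.94·0.95 + 0.80071·0.94·0.05 + 0.91459·0.06·0.95 + 0.982064·0.06·0.05 = 0.045543 + 0.037633 + 0.052132 + 0.002946 = 0.138254
Restricting to configurations with overnight rain present: 0.052132 + 0.002946 = 0.055078.
So P(overnight rain | wet lawn) = 0.055078/0.138254 ≈ 0.398.

With the extra evidence:
P(wet lawn | sprinkler running) = 0.80071*0.94 + 0.982064*0.06 = 0.752667 + 0.058924 = 0.811591
Of this, 0.058924 comes from 0.982064*0.06 (the overnight rain=true cases).
Hence the posterior is 0.058924/0.811591 ≈ 0.073.
— sprinkler running explains away the evidence for overnight rain.

Pr[overnight rain | wet lawn] ≈ 0.398; Pr[overnight rain | wet lawn, sprinkler running] ≈ 0.073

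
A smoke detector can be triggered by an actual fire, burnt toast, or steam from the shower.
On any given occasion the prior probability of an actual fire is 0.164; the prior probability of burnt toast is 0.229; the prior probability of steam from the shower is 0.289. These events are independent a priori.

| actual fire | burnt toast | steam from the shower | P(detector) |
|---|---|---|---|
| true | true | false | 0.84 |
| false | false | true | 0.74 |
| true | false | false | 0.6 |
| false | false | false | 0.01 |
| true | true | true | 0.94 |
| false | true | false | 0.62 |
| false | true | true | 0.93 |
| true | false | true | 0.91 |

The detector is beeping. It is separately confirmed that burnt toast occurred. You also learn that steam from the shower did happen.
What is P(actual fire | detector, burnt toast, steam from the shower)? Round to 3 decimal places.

P(actual fire | detector, burnt toast, steam from the shower) ≈ 0.165

P(detector | burnt toast, steam from the shower) = 0.93*0.836 + 0.94*0.164 = 0.777480 + 0.154160 = 0.931640
The actual fire-present share is 0.94*0.164 = 0.154160.
So P(actual fire | detector, burnt toast, steam from the shower) = 0.154160/0.931640 ≈ 0.165.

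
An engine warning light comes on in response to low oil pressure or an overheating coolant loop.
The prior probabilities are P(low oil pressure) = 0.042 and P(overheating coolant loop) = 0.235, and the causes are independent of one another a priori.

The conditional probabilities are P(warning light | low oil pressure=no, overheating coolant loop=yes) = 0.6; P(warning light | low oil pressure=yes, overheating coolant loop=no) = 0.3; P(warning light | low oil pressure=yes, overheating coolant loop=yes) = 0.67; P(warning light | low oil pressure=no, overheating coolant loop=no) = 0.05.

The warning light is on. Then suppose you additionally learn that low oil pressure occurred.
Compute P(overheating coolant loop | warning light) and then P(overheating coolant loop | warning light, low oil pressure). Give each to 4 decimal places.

P(overheating coolant loop | warning light) ≈ 0.7538; P(overheating coolant loop | warning light, low oil pressure) ≈ 0.4069

By total probability over the 4 (low oil pressure, overheating coolant loop) configurations:
  P(warning light) = 0.05·0.958·0.765 + 0.6·0.958·0.235 + 0.3·0.042·0.765 + 0.67·0.042·0.235
        = 0.036644 + 0.135078 + 0.009639 + 0.006613 = 0.187974
The terms with overheating coolant loop present sum to 0.141691, so
  P(overheating coolant loop | warning light) = 0.141691 / 0.187974 ≈ 0.7538

Now also conditioning on low oil pressure=true:
For the numerator, keep only overheating coolant loop=true terms: 0.67·0.235 = 0.157450
The normalizing constant is 0.3·0.765 + 0.67·0.235 = 0.386950
Posterior = 0.157450 / 0.386950 ≈ 0.4069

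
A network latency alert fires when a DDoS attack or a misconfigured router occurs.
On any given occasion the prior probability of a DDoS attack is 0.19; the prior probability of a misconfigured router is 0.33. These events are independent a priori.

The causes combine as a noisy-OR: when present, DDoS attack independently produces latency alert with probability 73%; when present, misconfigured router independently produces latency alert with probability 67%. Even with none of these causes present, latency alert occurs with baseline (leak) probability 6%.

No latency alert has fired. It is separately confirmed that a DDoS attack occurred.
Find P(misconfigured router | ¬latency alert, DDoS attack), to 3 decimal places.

P(misconfigured router | ¬latency alert, DDoS attack) ≈ 0.140

Under noisy-OR, P(latency alert | causes) = 1 − (1−0.06)·∏(1−qᵢ) over the active causes.
Enumerate both values of misconfigured router and weight by the priors:
  P(¬latency alert | DDoS attack) = 0.2538·0.67 + 0.083754·0.33
        = 0.170046 + 0.027639 = 0.197685
The terms with misconfigured router present sum to 0.027639, so
  P(misconfigured router | ¬latency alert, DDoS attack) = 0.027639 / 0.197685 ≈ 0.140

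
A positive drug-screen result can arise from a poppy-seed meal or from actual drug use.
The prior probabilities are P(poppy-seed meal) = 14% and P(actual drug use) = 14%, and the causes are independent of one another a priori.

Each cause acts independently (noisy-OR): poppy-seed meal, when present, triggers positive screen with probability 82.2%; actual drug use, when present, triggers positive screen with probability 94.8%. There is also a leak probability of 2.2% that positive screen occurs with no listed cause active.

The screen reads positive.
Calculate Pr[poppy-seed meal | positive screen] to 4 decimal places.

Under noisy-OR, P(positive screen | causes) = 1 − (1−0.022)·∏(1−qᵢ) over the active causes.
By total probability over the 4 (poppy-seed meal, actual drug use) configurations:
  P(positive screen) = 0.022·0.86·0.86 + 0.949144·0.86·0.14 + 0.825916·0.14·0.86 + 0.990948·0.14·0.14
        = 0.016271 + 0.114277 + 0.099440 + 0.019423 = 0.249411
Keeping only the poppy-seed meal-present terms gives 0.118863, so
  P(poppy-seed meal | positive screen) = 0.118863 / 0.249411 ≈ 0.4766

Pr[poppy-seed meal | positive screen] ≈ 0.4766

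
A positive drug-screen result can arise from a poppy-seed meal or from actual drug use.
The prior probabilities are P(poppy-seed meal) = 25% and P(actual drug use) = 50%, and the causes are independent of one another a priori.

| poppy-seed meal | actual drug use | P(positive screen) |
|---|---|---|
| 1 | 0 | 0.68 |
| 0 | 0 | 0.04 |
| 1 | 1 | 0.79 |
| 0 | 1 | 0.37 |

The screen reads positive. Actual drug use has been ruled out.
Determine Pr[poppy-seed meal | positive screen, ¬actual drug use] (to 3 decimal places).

P(positive screen | ¬actual drug use) = 0.04×0.75 + 0.68×0.25 = 0.030000 + 0.170000 = 0.200000
The poppy-seed meal-present share is 0.68×0.25 = 0.170000.
So P(poppy-seed meal | positive screen, ¬actual drug use) = 0.170000/0.200000 ≈ 0.850.

Pr[poppy-seed meal | positive screen, ¬actual drug use] ≈ 0.850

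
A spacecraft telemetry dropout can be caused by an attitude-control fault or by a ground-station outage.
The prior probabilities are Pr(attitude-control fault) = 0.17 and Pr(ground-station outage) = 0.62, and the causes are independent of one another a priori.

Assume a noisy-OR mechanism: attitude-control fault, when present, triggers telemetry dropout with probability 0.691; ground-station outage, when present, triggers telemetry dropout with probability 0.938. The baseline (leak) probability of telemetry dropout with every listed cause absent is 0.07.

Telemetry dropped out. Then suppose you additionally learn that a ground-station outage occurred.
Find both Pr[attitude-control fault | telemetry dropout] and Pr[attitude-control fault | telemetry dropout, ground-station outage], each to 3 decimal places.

Pr[attitude-control fault | telemetry dropout] ≈ 0.228; Pr[attitude-control fault | telemetry dropout, ground-station outage] ≈ 0.176

Under noisy-OR, P(telemetry dropout | causes) = 1 − (1−0.07)·∏(1−qᵢ) over the active causes.
P(telemetry dropout) = 0.07*0.83*0.38 + 0.94234*0.83*0.62 + 0.71263*0.17*0.38 + 0.982183*0.17*0.62 = 0.022078 + 0.484928 + 0.046036 + 0.103522 = 0.656564
Restricting to configurations with attitude-control fault present: 0.046036 + 0.103522 = 0.149558.
P(attitude-control fault | telemetry dropout) = 0.149558 / 0.656564 ≈ 0.228

Now condition on the additional information:
P(telemetry dropout | ground-station outage) = 0.94234·0.83 + 0.982183·0.17 = 0.782142 + 0.166971 = 0.949113
Of this, 0.166971 comes from 0.982183·0.17 (the attitude-control fault=true cases).
So P(attitude-control fault | telemetry dropout, ground-station outage) = 0.166971/0.949113 ≈ 0.176.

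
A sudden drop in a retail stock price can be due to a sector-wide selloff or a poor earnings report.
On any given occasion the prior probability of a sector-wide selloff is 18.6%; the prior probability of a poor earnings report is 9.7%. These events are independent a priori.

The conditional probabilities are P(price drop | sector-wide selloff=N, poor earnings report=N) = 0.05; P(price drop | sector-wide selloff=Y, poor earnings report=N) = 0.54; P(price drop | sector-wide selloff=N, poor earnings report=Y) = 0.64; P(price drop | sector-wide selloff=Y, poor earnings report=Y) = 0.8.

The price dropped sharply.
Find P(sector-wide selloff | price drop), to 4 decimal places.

P(price drop) = 0.05*0.814*0.903 + 0.64*0.814*0.097 + 0.54*0.186*0.903 + 0.8*0.186*0.097 = 0.036752 + 0.050533 + 0.090697 + 0.014434 = 0.192416
Of this, 0.105131 comes from 0.090697 + 0.014434 (the sector-wide selloff=true cases).
Hence the posterior is 0.105131/0.192416 ≈ 0.5464.

P(sector-wide selloff | price drop) ≈ 0.5464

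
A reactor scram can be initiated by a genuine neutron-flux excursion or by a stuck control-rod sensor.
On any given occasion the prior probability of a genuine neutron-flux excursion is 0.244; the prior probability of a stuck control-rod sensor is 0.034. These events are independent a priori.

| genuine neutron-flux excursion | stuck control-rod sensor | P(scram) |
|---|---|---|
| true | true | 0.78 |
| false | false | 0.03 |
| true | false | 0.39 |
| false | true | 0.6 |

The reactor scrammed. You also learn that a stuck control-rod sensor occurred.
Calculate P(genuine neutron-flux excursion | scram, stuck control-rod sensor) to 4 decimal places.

By total probability over both values of genuine neutron-flux excursion:
  P(scram | stuck control-rod sensor) = 0.6·0.756 + 0.78·0.244
        = 0.453600 + 0.190320 = 0.643920
Configurations with genuine neutron-flux excursion contribute 0.190320, so
  P(genuine neutron-flux excursion | scram, stuck control-rod sensor) = 0.190320 / 0.643920 ≈ 0.2956

P(genuine neutron-flux excursion | scram, stuck control-rod sensor) ≈ 0.2956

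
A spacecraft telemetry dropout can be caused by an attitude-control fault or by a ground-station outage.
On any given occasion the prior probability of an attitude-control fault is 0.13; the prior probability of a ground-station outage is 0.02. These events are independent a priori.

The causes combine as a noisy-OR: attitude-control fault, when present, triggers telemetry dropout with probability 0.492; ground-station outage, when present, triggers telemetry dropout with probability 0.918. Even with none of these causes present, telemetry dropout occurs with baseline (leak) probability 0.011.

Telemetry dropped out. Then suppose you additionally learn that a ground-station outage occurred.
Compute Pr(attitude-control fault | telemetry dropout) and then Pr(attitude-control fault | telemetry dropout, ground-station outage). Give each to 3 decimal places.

Under noisy-OR, P(telemetry dropout | causes) = 1 − (1−0.011)·∏(1−qᵢ) over the active causes.
For the numerator, keep only attitude-control fault=true terms: 0.063393 + 0.002493 = 0.065886
Normalizer over all consistent configurations: 0.011·0.87·0.98 + 0.918902·0.87·0.02 + 0.497588·0.13·0.98 + 0.958802·0.13·0.02 = 0.091254
P(attitude-control fault | telemetry dropout) = 0.065886/0.091254 ≈ 0.722

Now also conditioning on ground-station outage=true:
P(telemetry dropout | ground-station outage) = 0.918902·0.87 + 0.958802·0.13 = 0.799445 + 0.124644 = 0.924089
The attitude-control fault-present share is 0.958802·0.13 = 0.124644.
P(attitude-control fault | telemetry dropout, ground-station outage) = 0.124644 / 0.924089 ≈ 0.135

Pr(attitude-control fault | telemetry dropout) ≈ 0.722; Pr(attitude-control fault | telemetry dropout, ground-station outage) ≈ 0.135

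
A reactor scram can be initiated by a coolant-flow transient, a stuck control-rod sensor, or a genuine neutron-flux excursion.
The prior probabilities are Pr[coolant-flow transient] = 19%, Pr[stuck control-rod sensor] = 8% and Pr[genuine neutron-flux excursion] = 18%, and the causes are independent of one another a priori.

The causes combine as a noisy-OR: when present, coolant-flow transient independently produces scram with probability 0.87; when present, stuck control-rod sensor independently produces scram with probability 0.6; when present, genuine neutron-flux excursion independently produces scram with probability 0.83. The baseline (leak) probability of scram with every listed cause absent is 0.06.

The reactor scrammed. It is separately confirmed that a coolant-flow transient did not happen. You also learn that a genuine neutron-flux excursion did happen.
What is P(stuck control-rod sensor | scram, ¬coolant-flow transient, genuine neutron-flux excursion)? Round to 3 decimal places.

Under noisy-OR, P(scram | causes) = 1 − (1−0.06)·∏(1−qᵢ) over the active causes.
For the numerator, keep only stuck control-rod sensor=true terms: 0.93608×0.08 = 0.074886
The normalizing constant is 0.8402×0.92 + 0.93608×0.08 = 0.847870
P(stuck control-rod sensor | scram, ¬coolant-flow transient, genuine neutron-flux excursion) = 0.074886/0.847870 ≈ 0.088

P(stuck control-rod sensor | scram, ¬coolant-flow transient, genuine neutron-flux excursion) ≈ 0.088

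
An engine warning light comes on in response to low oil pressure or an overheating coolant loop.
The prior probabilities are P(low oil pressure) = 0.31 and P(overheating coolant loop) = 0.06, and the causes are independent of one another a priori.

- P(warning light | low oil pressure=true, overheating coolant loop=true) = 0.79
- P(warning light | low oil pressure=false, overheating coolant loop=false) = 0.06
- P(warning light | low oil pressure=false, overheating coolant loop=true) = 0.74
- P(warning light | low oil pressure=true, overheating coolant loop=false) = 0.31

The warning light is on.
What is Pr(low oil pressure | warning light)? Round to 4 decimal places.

P(warning light) = 0.06·0.69·0.94 + 0.74·0.69·0.06 + 0.31·0.31·0.94 + 0.79·0.31·0.06 = 0.038916 + 0.030636 + 0.090334 + 0.014694 = 0.174580
Restricting to configurations with low oil pressure present: 0.090334 + 0.014694 = 0.105028.
P(low oil pressure | warning light) = 0.105028 / 0.174580 ≈ 0.6016

Pr(low oil pressure | warning light) ≈ 0.6016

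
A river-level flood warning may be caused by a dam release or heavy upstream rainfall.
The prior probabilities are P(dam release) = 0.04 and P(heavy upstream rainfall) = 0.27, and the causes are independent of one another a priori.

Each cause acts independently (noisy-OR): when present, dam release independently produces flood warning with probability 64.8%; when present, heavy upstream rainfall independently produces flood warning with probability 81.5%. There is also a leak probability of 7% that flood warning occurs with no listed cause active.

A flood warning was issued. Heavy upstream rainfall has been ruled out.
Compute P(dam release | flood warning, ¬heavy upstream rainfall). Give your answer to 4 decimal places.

P(dam release | flood warning, ¬heavy upstream rainfall) ≈ 0.2859

Under noisy-OR, P(flood warning | causes) = 1 − (1−0.07)·∏(1−qᵢ) over the active causes.
Numerator (weight on configurations with dam release): 0.67264*0.04 = 0.026906
Denominator P(flood warning | ¬heavy upstream rainfall): 0.07*0.96 + 0.67264*0.04 = 0.094106
Posterior = 0.026906 / 0.094106 ≈ 0.2859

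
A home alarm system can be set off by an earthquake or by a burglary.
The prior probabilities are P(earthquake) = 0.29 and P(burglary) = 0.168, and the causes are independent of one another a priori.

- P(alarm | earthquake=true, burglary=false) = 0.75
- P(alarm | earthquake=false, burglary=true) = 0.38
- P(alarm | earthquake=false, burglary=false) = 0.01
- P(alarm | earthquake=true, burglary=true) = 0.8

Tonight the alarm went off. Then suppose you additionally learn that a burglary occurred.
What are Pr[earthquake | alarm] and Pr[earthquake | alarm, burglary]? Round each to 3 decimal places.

Weight on earthquake=true, given the evidence: 0.180960 + 0.038976 = 0.219936
Normalizer over all consistent configurations: 0.01·0.71·0.832 + 0.38·0.71·0.168 + 0.75·0.29·0.832 + 0.8·0.29·0.168 = 0.271169
Posterior = 0.219936 / 0.271169 ≈ 0.811

Now also conditioning on burglary=true:
P(alarm | burglary) = 0.38*0.71 + 0.8*0.29 = 0.269800 + 0.232000 = 0.501800
The earthquake-present share is 0.8*0.29 = 0.232000.
So P(earthquake | alarm, burglary) = 0.232000/0.501800 ≈ 0.462.
— burglary explains away the evidence for earthquake.

Pr[earthquake | alarm] ≈ 0.811; Pr[earthquake | alarm, burglary] ≈ 0.462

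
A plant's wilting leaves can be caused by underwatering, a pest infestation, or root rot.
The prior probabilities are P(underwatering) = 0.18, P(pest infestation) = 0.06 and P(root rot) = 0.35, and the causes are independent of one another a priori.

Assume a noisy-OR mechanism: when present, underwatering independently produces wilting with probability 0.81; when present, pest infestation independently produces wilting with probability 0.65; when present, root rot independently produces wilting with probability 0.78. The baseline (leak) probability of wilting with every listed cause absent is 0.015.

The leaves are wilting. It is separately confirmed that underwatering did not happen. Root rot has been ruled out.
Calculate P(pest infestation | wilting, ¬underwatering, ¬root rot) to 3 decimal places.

P(pest infestation | wilting, ¬underwatering, ¬root rot) ≈ 0.736

Under noisy-OR, P(wilting | causes) = 1 − (1−0.015)·∏(1−qᵢ) over the active causes.
For the numerator, keep only pest infestation=true terms: 0.65525·0.06 = 0.039315
The normalizing constant is 0.015·0.94 + 0.65525·0.06 = 0.053415
Posterior = 0.039315 / 0.053415 ≈ 0.736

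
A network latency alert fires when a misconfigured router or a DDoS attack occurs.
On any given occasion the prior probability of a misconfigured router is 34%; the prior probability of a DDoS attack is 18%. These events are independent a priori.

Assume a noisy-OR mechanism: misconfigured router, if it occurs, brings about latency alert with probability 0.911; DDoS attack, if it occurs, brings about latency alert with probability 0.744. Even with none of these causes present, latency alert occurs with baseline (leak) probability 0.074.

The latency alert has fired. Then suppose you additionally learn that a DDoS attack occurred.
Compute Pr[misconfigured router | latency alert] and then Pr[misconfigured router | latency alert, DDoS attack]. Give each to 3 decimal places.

Pr[misconfigured router | latency alert] ≈ 0.707; Pr[misconfigured router | latency alert, DDoS attack] ≈ 0.398

Under noisy-OR, P(latency alert | causes) = 1 − (1−0.074)·∏(1−qᵢ) over the active causes.
For the numerator, keep only misconfigured router=true terms: 0.255823 + 0.059909 = 0.315732
The normalizing constant is 0.074·0.66·0.82 + 0.762944·0.66·0.18 + 0.917586·0.34·0.82 + 0.978902·0.34·0.18 = 0.446419
P(misconfigured router | latency alert) = 0.315732/0.446419 ≈ 0.707

Now condition on the additional information:
Numerator (weight on configurations with misconfigured router): 0.978902*0.34 = 0.332827
Normalizer over all consistent configurations: 0.762944*0.66 + 0.978902*0.34 = 0.836370
Posterior = 0.332827 / 0.836370 ≈ 0.398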